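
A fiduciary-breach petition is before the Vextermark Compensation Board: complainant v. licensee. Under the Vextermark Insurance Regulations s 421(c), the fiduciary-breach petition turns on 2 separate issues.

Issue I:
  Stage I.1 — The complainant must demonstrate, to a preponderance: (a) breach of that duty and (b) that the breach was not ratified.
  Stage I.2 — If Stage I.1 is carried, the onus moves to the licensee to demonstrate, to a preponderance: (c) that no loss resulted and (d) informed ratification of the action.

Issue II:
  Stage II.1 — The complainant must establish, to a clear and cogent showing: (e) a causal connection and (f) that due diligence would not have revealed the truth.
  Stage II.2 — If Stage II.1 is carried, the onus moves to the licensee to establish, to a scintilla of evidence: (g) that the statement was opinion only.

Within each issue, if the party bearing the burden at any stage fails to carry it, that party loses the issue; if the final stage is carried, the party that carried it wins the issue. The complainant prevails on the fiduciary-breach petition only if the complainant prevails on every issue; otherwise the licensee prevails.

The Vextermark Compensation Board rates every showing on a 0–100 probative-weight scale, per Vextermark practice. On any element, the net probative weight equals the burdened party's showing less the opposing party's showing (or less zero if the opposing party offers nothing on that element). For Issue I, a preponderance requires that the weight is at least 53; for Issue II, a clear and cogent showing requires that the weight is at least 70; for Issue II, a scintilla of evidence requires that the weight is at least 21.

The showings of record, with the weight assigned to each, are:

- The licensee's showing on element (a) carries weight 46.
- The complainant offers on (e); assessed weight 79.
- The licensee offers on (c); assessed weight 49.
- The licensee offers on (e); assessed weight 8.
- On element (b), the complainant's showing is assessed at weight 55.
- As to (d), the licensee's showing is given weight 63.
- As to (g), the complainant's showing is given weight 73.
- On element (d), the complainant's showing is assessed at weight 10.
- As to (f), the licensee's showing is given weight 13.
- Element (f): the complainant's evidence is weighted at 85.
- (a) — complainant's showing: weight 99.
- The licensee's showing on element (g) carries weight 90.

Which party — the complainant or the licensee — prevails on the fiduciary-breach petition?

complainant

— Issue I —
Stage I.1 — burden on complainant; standard: a preponderance (weight is at least 53).
    (a): 99 − 46 = 53 ≥ 53 [met]
    (b): 55 ≥ 53 [met]
  Stage I.1 is satisfied; the onus moves to the licensee.
Stage I.2 — burden on licensee; standard: a preponderance (weight is at least 53).
    (c): 49 < 53 [not met]
    (d): 63 − 10 = 53 ≥ 53 [met]
  Not every element is met, so the licensee fails to carry Stage I.2.
The analysis ends at Stage I.2; the complainant prevails on this issue.
— Issue II —
At Stage II.1 the complainant must meet a clear and cogent showing (weight is at least 70): on (e) the weight is 79 less the opposing 8 gives net 71, which does reach 70, so (e) meets the standard; on (f) the weight is 85 less the opposing 13 gives net 72, which does reach 70, so (f) meets the standard.
  Stage II.1 is satisfied; the onus moves to the licensee.
At Stage II.2 the licensee must meet a scintilla of evidence (weight is at least 21): on (g) the weight is 90 less the opposing 73 gives net 17, which does not reach 21, so (g) does not meet the standard.
  The licensee does not carry Stage II.2.
The analysis ends at Stage II.2; the complainant prevails on this issue.
Per-issue: Issue I → complainant; Issue II → complainant. The complainant must prevail on every issue; overall, the complainant prevails.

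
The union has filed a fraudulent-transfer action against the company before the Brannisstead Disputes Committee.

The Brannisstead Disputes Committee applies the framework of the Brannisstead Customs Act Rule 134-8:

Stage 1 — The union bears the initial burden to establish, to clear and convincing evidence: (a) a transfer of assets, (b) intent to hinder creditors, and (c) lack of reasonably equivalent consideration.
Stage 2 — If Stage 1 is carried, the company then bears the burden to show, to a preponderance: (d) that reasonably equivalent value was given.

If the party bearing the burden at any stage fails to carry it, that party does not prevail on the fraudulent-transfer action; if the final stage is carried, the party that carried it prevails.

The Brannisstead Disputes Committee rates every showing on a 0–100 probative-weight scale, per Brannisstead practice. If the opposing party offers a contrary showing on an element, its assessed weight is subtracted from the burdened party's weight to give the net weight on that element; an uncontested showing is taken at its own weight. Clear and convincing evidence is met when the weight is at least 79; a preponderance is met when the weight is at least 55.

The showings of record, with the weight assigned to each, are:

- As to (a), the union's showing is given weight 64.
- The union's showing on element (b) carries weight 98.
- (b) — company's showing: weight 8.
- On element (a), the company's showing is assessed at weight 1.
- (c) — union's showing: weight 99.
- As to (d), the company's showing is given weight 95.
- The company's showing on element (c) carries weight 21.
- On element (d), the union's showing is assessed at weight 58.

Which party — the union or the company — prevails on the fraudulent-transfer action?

At Stage 1 the union must meet clear and convincing evidence (weight is at least 79): on (a) the weight is 64 less the opposing 1 gives net 63, < 79, so (a) does not meet the standard; on (b) the weight is 98 less the opposing 8 gives net 90, which does reach 79, so (b) meets the standard; on (c) the weight is 99 less the opposing 21 gives net 78, which does not reach 79, so (c) does not meet the standard.
  Not every element is met, so the union fails to carry Stage 1.
The analysis ends at Stage 1; the company prevails.

company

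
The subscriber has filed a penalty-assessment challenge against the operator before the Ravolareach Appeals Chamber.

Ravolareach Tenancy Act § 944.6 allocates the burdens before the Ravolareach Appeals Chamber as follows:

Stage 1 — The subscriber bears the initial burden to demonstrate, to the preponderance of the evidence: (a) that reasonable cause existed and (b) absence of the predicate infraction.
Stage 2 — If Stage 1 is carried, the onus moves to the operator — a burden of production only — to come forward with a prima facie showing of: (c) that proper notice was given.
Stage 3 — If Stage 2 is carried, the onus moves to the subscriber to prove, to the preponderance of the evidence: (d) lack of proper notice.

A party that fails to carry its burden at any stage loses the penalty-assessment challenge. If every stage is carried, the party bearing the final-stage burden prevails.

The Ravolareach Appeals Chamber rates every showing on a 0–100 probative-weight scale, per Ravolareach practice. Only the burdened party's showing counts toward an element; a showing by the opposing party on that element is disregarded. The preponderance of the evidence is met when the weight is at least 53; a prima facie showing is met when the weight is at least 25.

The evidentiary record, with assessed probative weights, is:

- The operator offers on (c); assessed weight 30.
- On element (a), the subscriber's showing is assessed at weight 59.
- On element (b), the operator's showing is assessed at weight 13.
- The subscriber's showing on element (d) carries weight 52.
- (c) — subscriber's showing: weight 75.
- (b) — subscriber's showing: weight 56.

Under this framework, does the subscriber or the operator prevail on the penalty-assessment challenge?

Stage 1 (subscriber, the preponderance of the evidence, weight is at least 53): (a) 59 ≥ 53 — meets; (b) 56 (operator's 13 disregarded) ≥ 53 — meets.
  Stage 1 is satisfied; the onus moves to the operator.
Stage 2 (operator, a prima facie showing, weight is at least 25): (c) 30 (subscriber's 75 disregarded) ≥ 25 — meets.
  The operator carries Stage 2; the subscriber now bears the burden.
Stage 3 (subscriber, the preponderance of the evidence, weight is at least 53): (d) 52 < 53 — fails.
  Stage 3 not carried; the subscriber fails its burden.
The operator prevails.

operator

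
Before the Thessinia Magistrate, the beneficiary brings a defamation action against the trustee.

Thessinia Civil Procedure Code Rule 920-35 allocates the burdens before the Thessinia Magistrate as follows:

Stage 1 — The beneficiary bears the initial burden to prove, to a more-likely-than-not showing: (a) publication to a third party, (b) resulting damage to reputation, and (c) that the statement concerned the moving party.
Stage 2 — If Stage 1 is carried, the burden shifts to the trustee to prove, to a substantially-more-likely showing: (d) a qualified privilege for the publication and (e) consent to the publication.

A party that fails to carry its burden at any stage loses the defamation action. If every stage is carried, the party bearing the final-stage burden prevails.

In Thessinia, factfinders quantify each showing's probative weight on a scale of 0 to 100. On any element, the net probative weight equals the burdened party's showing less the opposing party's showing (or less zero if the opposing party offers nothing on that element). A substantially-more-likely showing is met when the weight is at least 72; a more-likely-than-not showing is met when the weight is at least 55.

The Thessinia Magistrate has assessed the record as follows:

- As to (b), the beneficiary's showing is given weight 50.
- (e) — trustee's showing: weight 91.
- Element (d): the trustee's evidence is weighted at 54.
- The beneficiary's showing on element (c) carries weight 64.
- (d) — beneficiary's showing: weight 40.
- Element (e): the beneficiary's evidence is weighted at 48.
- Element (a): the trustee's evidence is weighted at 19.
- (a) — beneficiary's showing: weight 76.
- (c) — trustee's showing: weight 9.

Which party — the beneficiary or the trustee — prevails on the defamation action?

Stage 1 (beneficiary, a more-likely-than-not showing, weight is at least 55): (a) net 76−19=57 ≥ 55 — meets; (b) 50 < 55 — fails; (c) net 64−9=55 ≥ 55 — meets.
  Not every element is met, so the beneficiary fails to carry Stage 1.
So the trustee prevails.

trustee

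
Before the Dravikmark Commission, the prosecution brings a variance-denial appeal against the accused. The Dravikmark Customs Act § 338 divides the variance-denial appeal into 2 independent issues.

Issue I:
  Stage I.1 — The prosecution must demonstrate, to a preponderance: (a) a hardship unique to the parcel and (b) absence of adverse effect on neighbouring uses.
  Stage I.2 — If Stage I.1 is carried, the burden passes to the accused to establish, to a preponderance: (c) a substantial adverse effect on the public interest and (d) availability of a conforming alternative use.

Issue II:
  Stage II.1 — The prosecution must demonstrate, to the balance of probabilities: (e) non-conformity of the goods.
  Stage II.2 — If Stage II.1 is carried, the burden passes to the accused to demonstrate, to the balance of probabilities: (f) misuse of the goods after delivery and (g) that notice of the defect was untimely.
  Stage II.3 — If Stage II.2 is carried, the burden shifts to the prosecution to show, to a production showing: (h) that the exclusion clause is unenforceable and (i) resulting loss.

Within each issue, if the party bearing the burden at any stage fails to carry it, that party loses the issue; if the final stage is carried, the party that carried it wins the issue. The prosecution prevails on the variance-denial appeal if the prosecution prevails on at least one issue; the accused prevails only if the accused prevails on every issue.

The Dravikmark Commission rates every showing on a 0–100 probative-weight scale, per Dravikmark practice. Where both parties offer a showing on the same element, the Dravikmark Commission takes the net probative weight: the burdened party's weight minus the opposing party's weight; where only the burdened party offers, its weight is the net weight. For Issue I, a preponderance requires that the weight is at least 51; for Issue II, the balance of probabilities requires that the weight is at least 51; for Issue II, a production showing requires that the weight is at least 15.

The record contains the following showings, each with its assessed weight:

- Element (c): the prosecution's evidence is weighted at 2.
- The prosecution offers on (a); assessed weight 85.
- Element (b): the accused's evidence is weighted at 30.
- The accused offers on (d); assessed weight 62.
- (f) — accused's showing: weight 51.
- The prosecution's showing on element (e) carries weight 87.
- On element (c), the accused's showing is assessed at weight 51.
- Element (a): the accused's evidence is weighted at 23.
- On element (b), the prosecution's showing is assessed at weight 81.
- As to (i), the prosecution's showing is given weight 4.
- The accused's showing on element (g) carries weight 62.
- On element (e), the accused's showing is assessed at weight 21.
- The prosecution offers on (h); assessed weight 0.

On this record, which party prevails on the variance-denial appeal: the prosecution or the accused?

prosecution

— Issue I —
At Stage I.1 the prosecution must meet a preponderance (weight is at least 51): on (a) the weight is 85 less the opposing 23 gives net 62, which does reach 51, so (a) meets the standard; on (b) the weight is 81 less the opposing 30 gives net 51, which does reach 51, so (b) meets the standard.
  All elements met. The burden passes to the accused.
At Stage I.2 the accused must meet a preponderance (weight is at least 51): on (c) the weight is 51 less the opposing 2 gives net 49, < 51, so (c) does not meet the standard; on (d) the weight is 62, ≥ 51, so (d) meets the standard.
  Stage I.2 not carried; the accused fails its burden.
The analysis ends at Stage I.2; the prosecution prevails on this issue.
— Issue II —
At Stage II.1 the prosecution must meet the balance of probabilities (weight is at least 51): on (e) the weight is 87 less the opposing 21 gives net 66, which does reach 51, so (e) meets the standard.
  The prosecution carries Stage II.1; the accused now bears the burden.
At Stage II.2 the accused must meet the balance of probabilities (weight is at least 51): on (f) the weight is 51, ≥ 51, so (f) meets the standard; on (g) the weight is 62, ≥ 51, so (g) meets the standard.
  All elements met. The burden passes to the prosecution.
At Stage II.3 the prosecution must meet a production showing (weight is at least 15): on (h) the weight is 0, which does not reach 15, so (h) does not meet the standard; on (i) the weight is 4, < 15, so (i) does not meet the standard.
  Stage II.3 not carried; the prosecution fails its burden.
The analysis ends at Stage II.3; the accused prevails on this issue.
Per-issue: Issue I → prosecution; Issue II → accused. The prosecution must prevail on at least one issue; overall, the prosecution prevails.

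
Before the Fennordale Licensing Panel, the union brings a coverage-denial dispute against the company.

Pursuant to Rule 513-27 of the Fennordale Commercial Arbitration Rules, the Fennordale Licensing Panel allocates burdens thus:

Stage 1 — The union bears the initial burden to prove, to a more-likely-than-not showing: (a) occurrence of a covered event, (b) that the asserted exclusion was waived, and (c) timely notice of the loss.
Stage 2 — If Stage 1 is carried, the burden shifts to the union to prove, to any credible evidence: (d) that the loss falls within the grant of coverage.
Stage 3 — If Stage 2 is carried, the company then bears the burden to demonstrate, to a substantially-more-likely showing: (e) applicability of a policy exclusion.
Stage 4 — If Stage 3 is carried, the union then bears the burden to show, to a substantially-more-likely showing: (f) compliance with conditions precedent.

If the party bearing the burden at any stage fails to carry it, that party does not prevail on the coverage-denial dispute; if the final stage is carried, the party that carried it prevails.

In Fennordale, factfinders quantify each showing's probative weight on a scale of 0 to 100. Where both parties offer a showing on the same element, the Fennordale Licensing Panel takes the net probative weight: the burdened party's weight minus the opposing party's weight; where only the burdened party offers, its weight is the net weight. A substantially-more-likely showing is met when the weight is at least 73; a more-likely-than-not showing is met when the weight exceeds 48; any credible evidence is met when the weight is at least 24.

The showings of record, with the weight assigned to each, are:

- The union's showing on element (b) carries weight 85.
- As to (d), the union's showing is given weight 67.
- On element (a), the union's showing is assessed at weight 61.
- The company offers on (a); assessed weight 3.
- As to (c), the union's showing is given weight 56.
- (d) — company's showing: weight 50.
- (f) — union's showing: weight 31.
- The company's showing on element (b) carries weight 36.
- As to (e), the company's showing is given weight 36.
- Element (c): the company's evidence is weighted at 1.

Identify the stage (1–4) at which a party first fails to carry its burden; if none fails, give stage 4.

At Stage 1 the union must meet a more-likely-than-not showing (weight exceeds 48): on (a) the weight is 61 less the opposing 3 gives net 58, which does exceed 48, so (a) meets the standard; on (b) the weight is 85 less the opposing 36 gives net 49, which does exceed 48, so (b) meets the standard; on (c) the weight is 56 less the opposing 1 gives net 55, > 48, so (c) meets the standard.
  Stage 1 carried; the burden remains with the union.
At Stage 2 the union must meet any credible evidence (weight is at least 24): on (d) the weight is 67 less the opposing 50 gives net 17, which does not reach 24, so (d) does not meet the standard.
  Stage 2 not carried; the union fails its burden.
The company prevails.

stage 2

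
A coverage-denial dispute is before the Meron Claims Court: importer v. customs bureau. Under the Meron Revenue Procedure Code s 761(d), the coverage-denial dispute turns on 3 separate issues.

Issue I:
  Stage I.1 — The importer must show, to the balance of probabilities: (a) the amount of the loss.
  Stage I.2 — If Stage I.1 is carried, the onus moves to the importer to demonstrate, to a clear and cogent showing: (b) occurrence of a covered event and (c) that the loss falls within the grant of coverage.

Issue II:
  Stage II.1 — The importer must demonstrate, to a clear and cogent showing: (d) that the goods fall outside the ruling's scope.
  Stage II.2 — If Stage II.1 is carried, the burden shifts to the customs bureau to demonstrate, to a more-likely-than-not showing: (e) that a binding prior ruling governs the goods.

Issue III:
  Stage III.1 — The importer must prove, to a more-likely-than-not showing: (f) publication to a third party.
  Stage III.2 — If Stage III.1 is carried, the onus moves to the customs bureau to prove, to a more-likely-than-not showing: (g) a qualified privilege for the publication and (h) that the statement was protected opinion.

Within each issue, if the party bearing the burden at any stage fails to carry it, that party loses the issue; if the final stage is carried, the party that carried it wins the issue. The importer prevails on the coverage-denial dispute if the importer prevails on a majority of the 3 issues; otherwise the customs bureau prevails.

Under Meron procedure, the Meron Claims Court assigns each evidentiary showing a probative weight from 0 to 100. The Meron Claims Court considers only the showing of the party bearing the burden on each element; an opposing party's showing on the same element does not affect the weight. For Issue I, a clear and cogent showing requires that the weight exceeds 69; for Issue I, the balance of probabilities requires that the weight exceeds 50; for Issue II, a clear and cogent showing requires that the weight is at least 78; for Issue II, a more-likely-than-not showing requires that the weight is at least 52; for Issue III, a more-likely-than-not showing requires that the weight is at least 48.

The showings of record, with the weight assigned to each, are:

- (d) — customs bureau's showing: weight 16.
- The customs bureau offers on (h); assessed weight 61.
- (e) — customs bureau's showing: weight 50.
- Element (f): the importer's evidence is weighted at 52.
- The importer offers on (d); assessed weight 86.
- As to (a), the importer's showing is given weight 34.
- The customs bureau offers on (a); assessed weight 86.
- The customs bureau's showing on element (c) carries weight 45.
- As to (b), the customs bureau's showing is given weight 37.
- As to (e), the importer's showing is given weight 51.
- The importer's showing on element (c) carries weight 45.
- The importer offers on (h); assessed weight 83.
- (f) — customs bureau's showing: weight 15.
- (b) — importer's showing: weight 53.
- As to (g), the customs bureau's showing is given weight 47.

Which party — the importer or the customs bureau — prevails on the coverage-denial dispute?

importer

— Issue I —
Stage I.1 (importer, the balance of probabilities, weight exceeds 50): (a) 34 (customs bureau's 86 disregarded) ≤ 50 — fails.
  Stage I.1 not carried; the importer fails its burden.
The customs bureau prevails on this issue.
— Issue II —
Stage II.1 — burden on importer; standard: a clear and cogent showing (weight is at least 78).
    (d): 86 (customs bureau's 16 disregarded) ≥ 78 [met]
  All elements met. The burden passes to the customs bureau.
Stage II.2 — burden on customs bureau; standard: a more-likely-than-not showing (weight is at least 52).
    (e): 50 (importer's 51 disregarded) < 52 [not met]
  Not every element is met, so the customs bureau fails to carry Stage II.2.
The importer prevails on this issue.
— Issue III —
Stage III.1 — burden on importer; standard: a more-likely-than-not showing (weight is at least 48).
    (f): 52 (customs bureau's 15 disregarded) ≥ 48 [met]
  Stage III.1 carried; the burden shifts to the customs bureau.
Stage III.2 — burden on customs bureau; standard: a more-likely-than-not showing (weight is at least 48).
    (g): 47 < 48 [not met]
    (h): 61 (importer's 83 disregarded) ≥ 48 [met]
  The customs bureau does not carry Stage III.2.
The importer prevails on this issue.
Per-issue: Issue I → customs bureau; Issue II → importer; Issue III → importer. The importer must prevail on a majority of issues; overall, the importer prevails.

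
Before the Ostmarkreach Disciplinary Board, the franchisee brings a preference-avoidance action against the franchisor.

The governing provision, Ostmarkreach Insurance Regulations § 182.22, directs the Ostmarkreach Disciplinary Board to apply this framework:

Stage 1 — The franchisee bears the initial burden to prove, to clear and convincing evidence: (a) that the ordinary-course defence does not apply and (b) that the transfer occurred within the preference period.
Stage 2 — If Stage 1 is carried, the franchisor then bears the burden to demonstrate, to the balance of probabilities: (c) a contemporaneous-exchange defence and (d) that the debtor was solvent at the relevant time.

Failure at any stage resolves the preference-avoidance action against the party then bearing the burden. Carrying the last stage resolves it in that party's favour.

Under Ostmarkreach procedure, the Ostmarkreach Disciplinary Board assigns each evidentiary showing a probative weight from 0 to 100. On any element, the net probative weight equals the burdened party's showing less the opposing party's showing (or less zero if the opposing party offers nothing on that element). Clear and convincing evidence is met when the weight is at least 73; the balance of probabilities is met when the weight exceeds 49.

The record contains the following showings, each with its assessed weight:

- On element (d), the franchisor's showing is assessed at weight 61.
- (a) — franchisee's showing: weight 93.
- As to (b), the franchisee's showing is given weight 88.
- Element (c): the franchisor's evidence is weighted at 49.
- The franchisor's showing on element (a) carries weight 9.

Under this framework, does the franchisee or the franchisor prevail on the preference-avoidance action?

At Stage 1 the franchisee must meet clear and convincing evidence (weight is at least 73): on (a) the weight is 93 less the opposing 9 gives net 84, ≥ 73, so (a) meets the standard; on (b) the weight is 88, ≥ 73, so (b) meets the standard.
  Stage 1 is satisfied; the onus moves to the franchisor.
At Stage 2 the franchisor must meet the balance of probabilities (weight exceeds 49): on (c) the weight is 49, which does not exceed 49, so (c) does not meet the standard; on (d) the weight is 61, > 49, so (d) meets the standard.
  Not every element is met, so the franchisor fails to carry Stage 2.
The franchisee prevails.

franchisee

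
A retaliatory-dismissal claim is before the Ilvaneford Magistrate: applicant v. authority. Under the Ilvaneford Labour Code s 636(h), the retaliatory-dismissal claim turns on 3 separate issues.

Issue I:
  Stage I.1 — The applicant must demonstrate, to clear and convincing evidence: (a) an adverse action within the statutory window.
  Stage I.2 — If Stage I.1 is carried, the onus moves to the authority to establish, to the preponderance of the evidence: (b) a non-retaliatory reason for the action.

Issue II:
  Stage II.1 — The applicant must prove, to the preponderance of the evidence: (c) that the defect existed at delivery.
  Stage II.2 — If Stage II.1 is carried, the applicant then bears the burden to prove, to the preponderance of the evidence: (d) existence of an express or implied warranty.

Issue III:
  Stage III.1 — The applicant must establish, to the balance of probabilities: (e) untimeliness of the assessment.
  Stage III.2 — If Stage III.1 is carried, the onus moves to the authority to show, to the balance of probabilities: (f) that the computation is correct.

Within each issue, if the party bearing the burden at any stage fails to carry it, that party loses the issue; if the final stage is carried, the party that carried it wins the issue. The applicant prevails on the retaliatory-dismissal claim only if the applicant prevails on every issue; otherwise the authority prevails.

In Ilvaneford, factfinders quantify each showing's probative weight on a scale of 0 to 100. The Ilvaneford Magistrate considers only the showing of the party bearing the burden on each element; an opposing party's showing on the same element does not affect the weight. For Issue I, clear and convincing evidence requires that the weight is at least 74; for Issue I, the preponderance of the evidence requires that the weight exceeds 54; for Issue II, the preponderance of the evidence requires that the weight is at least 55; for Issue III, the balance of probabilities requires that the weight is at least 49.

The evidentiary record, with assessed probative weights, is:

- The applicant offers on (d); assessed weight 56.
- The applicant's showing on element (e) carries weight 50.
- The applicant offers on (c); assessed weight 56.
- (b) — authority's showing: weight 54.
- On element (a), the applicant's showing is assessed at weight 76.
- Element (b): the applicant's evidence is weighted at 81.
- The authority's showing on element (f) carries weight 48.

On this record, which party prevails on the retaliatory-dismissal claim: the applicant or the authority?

— Issue I —
Stage I.1 (applicant, clear and convincing evidence, weight is at least 74): (a) 76 ≥ 74 — meets.
  Stage I.1 carried; the burden shifts to the authority.
Stage I.2 (authority, the preponderance of the evidence, weight exceeds 54): (b) 54 (applicant's 81 disregarded) ≤ 54 — fails.
  Not every element is met, so the authority fails to carry Stage I.2.
So the applicant prevails on this issue.
— Issue II —
Stage II.1 (applicant, the preponderance of the evidence, weight is at least 55): (c) 56 ≥ 55 — meets.
  All elements met. The applicant retains the burden for Stage II.2.
Stage II.2 (applicant, the preponderance of the evidence, weight is at least 55): (d) 56 ≥ 55 — meets.
  The applicant carries the last stage.
With every stage satisfied, the applicant prevails on this issue.
— Issue III —
Stage III.1 — burden on applicant; standard: the balance of probabilities (weight is at least 49).
    (e): 50 ≥ 49 [met]
  The applicant carries Stage III.1; the authority now bears the burden.
Stage III.2 — burden on authority; standard: the balance of probabilities (weight is at least 49).
    (f): 48 < 49 [not met]
  Not every element is met, so the authority fails to carry Stage III.2.
The analysis ends at Stage III.2; the applicant prevails on this issue.
Per-issue: Issue I → applicant; Issue II → applicant; Issue III → applicant. The applicant must prevail on every issue; overall, the applicant prevails.

applicant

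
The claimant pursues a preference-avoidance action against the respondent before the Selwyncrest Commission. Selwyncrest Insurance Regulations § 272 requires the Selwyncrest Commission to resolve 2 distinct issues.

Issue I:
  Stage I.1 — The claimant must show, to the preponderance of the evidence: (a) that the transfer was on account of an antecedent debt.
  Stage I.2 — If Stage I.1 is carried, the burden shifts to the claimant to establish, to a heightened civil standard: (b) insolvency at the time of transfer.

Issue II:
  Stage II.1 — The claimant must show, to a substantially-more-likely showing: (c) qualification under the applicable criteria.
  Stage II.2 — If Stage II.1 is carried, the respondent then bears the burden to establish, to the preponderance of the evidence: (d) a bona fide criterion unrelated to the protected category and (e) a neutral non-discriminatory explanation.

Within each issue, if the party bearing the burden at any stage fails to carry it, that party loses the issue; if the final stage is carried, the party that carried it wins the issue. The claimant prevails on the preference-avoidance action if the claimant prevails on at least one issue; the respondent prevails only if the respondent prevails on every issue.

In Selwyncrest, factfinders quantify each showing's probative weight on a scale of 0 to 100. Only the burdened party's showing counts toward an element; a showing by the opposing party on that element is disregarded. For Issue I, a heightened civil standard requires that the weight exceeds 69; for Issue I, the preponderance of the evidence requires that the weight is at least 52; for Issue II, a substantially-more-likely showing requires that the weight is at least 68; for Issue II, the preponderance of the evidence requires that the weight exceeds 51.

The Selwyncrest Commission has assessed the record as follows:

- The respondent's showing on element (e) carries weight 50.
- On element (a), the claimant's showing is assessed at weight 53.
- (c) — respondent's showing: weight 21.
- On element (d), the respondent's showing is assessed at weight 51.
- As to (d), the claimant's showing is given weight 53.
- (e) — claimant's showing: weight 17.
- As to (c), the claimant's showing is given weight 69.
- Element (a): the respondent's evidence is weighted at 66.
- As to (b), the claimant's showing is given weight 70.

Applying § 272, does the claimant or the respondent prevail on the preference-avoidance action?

claimant

— Issue I —
Stage I.1 — burden on claimant; standard: the preponderance of the evidence (weight is at least 52).
    (a): 53 (respondent's 66 disregarded) ≥ 52 [met]
  All elements met. The claimant retains the burden for Stage I.2.
Stage I.2 — burden on claimant; standard: a heightened civil standard (weight exceeds 69).
    (b): 70 > 69 [met]
  All elements met at the final stage.
All stages carried — the claimant prevails on this issue.
— Issue II —
Stage II.1 — burden on claimant; standard: a substantially-more-likely showing (weight is at least 68).
    (c): 69 (respondent's 21 disregarded) ≥ 68 [met]
  All elements met. The burden passes to the respondent.
Stage II.2 — burden on respondent; standard: the preponderance of the evidence (weight exceeds 51).
    (d): 51 (claimant's 53 disregarded) ≤ 51 [not met]
    (e): 50 (claimant's 17 disregarded) ≤ 51 [not met]
  Stage II.2 not carried; the respondent fails its burden.
So the claimant prevails on this issue.
Per-issue: Issue I → claimant; Issue II → claimant. The claimant must prevail on at least one issue; overall, the claimant prevails.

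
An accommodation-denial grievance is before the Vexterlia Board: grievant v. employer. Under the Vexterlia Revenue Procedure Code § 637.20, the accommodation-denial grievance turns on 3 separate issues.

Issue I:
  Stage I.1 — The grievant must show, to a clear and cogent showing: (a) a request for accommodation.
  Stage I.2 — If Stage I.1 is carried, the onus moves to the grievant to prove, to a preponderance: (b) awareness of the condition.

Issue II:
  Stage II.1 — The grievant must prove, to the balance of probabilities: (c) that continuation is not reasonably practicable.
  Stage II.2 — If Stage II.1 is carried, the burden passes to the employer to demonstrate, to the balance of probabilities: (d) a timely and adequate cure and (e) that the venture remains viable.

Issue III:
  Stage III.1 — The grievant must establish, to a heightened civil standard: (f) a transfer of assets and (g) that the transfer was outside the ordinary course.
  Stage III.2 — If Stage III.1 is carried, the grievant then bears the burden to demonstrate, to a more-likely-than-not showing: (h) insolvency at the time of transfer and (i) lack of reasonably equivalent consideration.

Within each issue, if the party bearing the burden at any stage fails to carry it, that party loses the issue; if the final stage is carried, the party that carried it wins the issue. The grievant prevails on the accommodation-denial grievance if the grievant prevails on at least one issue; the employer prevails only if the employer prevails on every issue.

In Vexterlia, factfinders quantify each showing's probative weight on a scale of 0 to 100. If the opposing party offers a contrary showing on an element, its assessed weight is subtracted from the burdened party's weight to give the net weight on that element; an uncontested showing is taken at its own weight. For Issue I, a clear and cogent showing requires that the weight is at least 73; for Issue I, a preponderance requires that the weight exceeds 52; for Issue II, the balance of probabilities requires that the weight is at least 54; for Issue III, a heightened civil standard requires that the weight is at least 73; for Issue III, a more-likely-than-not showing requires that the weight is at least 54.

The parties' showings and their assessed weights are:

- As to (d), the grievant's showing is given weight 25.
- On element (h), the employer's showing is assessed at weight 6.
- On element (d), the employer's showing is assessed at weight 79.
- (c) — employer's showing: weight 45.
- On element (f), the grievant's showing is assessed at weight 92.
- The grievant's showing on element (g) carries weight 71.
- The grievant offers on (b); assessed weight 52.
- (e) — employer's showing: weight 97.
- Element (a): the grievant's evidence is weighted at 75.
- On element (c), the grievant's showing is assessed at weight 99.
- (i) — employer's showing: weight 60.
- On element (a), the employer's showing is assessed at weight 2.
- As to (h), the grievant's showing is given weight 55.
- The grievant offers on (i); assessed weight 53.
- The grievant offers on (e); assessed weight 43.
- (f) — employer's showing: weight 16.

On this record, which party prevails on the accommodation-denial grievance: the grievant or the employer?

— Issue I —
Stage I.1 — burden on grievant; standard: a clear and cogent showing (weight is at least 73).
    (a): 75 − 2 = 73 ≥ 73 [met]
  Stage I.1 is satisfied; the grievant continues to bear the burden.
Stage I.2 — burden on grievant; standard: a preponderance (weight exceeds 52).
    (b): 52 ≤ 52 [not met]
  Stage I.2 not carried; the grievant fails its burden.
The analysis ends at Stage I.2; the employer prevails on this issue.
— Issue II —
At Stage II.1 the grievant must meet the balance of probabilities (weight is at least 54): on (c) the weight is 99 less the opposing 45 gives net 54, ≥ 54, so (c) meets the standard.
  The grievant carries Stage II.1; the employer now bears the burden.
At Stage II.2 the employer must meet the balance of probabilities (weight is at least 54): on (d) the weight is 79 less the opposing 25 gives net 54, ≥ 54, so (d) meets the standard; on (e) the weight is 97 less the opposing 43 gives net 54, which does reach 54, so (e) meets the standard.
  All elements met at the final stage.
Every stage carried; the employer prevails on this issue.
— Issue III —
Stage III.1 — burden on grievant; standard: a heightened civil standard (weight is at least 73).
    (f): 92 − 16 = 76 ≥ 73 [met]
    (g): 71 < 73 [not met]
  Not every element is met, so the grievant fails to carry Stage III.1.
The analysis ends at Stage III.1; the employer prevails on this issue.
Per-issue: Issue I → employer; Issue II → employer; Issue III → employer. The grievant must prevail on at least one issue; overall, the employer prevails.

employer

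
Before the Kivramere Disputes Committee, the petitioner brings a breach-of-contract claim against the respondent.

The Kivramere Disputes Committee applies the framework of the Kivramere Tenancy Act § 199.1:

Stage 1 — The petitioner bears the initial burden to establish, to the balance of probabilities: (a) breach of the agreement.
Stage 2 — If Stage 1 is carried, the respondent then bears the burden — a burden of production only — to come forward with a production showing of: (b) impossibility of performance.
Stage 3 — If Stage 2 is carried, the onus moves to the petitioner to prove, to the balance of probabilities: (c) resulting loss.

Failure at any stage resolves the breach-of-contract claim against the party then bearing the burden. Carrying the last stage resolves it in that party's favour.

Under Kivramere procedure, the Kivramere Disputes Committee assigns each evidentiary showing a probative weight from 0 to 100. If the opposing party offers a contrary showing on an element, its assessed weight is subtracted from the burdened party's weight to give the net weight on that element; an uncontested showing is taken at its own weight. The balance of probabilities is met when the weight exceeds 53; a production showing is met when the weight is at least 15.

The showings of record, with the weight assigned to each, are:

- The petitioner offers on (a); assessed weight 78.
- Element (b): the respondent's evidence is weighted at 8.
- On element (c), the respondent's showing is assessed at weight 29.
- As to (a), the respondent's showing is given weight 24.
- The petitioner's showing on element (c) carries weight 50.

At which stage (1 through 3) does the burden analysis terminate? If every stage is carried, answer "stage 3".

Stage 1 — burden on petitioner; standard: the balance of probabilities (weight exceeds 53).
    (a): 78 − 24 = 54 > 53 [met]
  The petitioner carries Stage 1; the respondent now bears the burden.
Stage 2 — burden on respondent; standard: a production showing (weight is at least 15).
    (b): 8 < 15 [not met]
  The respondent does not carry Stage 2.
The petitioner prevails.

stage 2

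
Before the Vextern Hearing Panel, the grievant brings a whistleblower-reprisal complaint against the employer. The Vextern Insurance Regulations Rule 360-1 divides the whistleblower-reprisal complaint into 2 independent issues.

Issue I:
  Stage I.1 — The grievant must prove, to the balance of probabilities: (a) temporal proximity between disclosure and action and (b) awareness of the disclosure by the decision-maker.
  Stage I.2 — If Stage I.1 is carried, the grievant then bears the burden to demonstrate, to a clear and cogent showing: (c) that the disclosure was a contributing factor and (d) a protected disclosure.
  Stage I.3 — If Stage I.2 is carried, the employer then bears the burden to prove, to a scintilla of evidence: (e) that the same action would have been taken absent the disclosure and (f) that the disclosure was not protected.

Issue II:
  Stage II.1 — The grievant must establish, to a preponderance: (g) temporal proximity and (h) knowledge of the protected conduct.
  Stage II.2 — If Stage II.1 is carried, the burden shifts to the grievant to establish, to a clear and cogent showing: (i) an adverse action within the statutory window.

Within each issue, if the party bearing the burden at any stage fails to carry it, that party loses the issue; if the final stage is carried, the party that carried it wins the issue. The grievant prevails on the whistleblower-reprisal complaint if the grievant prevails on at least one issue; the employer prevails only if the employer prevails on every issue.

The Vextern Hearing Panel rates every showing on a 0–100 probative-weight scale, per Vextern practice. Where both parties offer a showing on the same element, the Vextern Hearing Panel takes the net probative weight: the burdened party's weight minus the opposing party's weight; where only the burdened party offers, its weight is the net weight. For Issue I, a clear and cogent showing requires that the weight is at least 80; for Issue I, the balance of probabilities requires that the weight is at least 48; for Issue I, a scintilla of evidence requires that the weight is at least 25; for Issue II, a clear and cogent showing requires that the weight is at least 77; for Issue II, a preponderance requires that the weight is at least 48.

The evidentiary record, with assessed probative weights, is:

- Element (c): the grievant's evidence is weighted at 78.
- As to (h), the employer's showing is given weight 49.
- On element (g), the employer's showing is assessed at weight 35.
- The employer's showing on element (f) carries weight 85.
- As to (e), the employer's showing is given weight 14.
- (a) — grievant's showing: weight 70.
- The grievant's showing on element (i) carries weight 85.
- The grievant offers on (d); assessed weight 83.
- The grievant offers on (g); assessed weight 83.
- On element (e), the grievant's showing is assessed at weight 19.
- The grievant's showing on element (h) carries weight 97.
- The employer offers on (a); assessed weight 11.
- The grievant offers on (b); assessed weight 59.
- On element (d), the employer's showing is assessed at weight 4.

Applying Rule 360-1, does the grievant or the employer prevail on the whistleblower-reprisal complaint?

grievant

— Issue I —
Stage I.1 (grievant, the balance of probabilities, weight is at least 48): (a) net 70−11=59 ≥ 48 — meets; (b) 59 ≥ 48 — meets.
  All elements met. The grievant retains the burden for Stage I.2.
Stage I.2 (grievant, a clear and cogent showing, weight is at least 80): (c) 78 < 80 — fails; (d) net 83−4=79 < 80 — fails.
  Stage I.2 not carried; the grievant fails its burden.
So the employer prevails on this issue.
— Issue II —
Stage II.1 — burden on grievant; standard: a preponderance (weight is at least 48).
    (g): 83 − 35 = 48 ≥ 48 [met]
    (h): 97 − 49 = 48 ≥ 48 [met]
  Stage II.1 carried; the burden remains with the grievant.
Stage II.2 — burden on grievant; standard: a clear and cogent showing (weight is at least 77).
    (i): 85 ≥ 77 [met]
  The grievant carries the last stage.
All stages carried — the grievant prevails on this issue.
Per-issue: Issue I → employer; Issue II → grievant. The grievant must prevail on at least one issue; overall, the grievant prevails.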